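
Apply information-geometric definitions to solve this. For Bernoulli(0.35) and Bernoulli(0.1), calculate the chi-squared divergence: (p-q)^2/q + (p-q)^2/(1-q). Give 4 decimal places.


Chi-squared divergence between Bernoulli distributions:
chi^2 = (p-q)^2/q + (p-q)^2/(1-q).
p = 0.35, q = 0.1, p-q = 0.25.
(p-q)^2 = 0.0625.
term1 = 0.0625/0.1 = 0.625.
term2 = 0.0625/0.9 = 0.069444.
chi^2 = 0.625 + 0.069444 = 0.6944

0.6944


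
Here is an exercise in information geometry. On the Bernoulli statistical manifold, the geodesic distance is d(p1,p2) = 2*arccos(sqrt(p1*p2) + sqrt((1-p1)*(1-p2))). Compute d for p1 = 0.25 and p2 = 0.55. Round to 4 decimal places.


Geodesic distance on Bernoulli manifold:
d(p1,p2) = 2*arccos(sqrt(p1*p2) + sqrt((1-p1)*(1-p2))).
sqrt(p1*p2) = sqrt(0.25*0.55) = 0.37081.
sqrt((1-p1)*(1-p2)) = sqrt(0.75*0.45) = 0.580948.
arg = 0.37081 + 0.580948 = 0.951757.
d = 2*arccos(0.951757) = 0.6238

0.6238


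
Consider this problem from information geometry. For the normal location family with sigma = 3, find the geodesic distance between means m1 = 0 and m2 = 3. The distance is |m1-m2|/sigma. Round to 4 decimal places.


On the fixed-variance normal subfamily, geodesic distance = |m1-m2|/sigma.
|0 - 3| = 3.
sigma = 3.
d = 3/3 = 1.0000

1.0000


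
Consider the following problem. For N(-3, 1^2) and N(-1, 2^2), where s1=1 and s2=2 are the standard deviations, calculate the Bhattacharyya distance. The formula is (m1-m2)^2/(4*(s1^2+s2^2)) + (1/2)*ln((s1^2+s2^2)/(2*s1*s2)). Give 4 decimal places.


Bhattacharyya distance between two Gaussians:
DB = (m1-m2)^2/(4*(s1^2+s2^2)) + (1/2)*ln((s1^2+s2^2)/(2*s1*s2)).
(m1-m2)^2 = (-2)^2 = 4.
s1^2+s2^2 = 1 + 4 = 5.
term1 = 4/20 = 0.2.
term2 = 0.5*ln(5/4.0) = 0.111572.
DB = 0.2 + 0.111572 = 0.3116

0.3116


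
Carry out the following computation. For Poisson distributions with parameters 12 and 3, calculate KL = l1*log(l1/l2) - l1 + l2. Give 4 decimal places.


KL divergence for Poisson:
KL = l1*log(l1/l2) - l1 + l2.
l1 = 12, l2 = 3.
log(12/3) = 1.386294.
l1*log(l1/l2) = 12 * 1.386294 = 16.635532.
KL = 16.635532 - 12 + 3 = 7.6355

7.6355


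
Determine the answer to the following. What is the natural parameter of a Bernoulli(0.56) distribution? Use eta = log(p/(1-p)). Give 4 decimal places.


Natural parameter for Bernoulli: eta = log(p/(1-p)).
p = 0.56, 1-p = 0.44.
p/(1-p) = 1.272727.
eta = log(1.272727) = 0.2412

0.2412


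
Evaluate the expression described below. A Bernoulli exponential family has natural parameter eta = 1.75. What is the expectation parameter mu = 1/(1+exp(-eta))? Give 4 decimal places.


Dual coordinate (expectation parameter) for Bernoulli:
mu = 1/(1+exp(-eta)).
eta = 1.75.
exp(-eta) = exp(-1.75) = 0.173774.
mu = 1/(1+0.173774) = 0.8520

0.8520


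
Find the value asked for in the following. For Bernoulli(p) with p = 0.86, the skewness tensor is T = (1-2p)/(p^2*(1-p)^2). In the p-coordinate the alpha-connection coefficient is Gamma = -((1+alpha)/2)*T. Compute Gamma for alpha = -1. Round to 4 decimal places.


Skewness (Amari-Chentsov) tensor: T = (1-2p)/(p^2*(1-p)^2).
p = 0.86, 1-2p = -0.72, p^2 = 0.7396, (1-p)^2 = 0.0196.
T = -0.72/(0.7396 * 0.0196) = -49.668326.
In the p-coordinate, Gamma^(alpha) = Gamma^(0) - (alpha/2)*T with Gamma^(0) = (1/2)*g'(p) = -T/2,
so Gamma^(alpha) = -((1+alpha)/2)*T.
alpha = -1, -(1+alpha)/2 = 0.0.
Gamma = 0.0 * -49.668326 = 0.0000

0.0000


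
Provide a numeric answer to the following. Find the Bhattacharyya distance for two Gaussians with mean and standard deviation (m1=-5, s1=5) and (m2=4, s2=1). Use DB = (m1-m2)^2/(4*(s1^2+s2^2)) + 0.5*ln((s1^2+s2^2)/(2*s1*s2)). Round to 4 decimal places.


Bhattacharyya distance between two Gaussians:
DB = (m1-m2)^2/(4*(s1^2+s2^2)) + (1/2)*ln((s1^2+s2^2)/(2*s1*s2)).
(m1-m2)^2 = (-9)^2 = 81.
s1^2+s2^2 = 25 + 1 = 26.
term1 = 81/104 = 0.778846.
term2 = 0.5*ln(26/10.0) = 0.477756.
DB = 0.778846 + 0.477756 = 1.2566

1.2566


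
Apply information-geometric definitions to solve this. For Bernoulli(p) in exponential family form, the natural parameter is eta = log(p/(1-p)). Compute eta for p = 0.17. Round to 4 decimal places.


Natural parameter for Bernoulli: eta = log(p/(1-p)).
p = 0.17, 1-p = 0.83.
p/(1-p) = 0.204819.
eta = log(0.204819) = -1.5856

-1.5856


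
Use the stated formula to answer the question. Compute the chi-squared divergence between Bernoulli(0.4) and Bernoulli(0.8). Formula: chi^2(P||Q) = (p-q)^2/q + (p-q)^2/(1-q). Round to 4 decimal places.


Chi-squared divergence between Bernoulli distributions:
chi^2 = (p-q)^2/q + (p-q)^2/(1-q).
p = 0.4, q = 0.8, p-q = -0.4.
(p-q)^2 = 0.16.
term1 = 0.16/0.8 = 0.2.
term2 = 0.16/0.2 = 0.8.
chi^2 = 0.2 + 0.8 = 1.0000

1.0000


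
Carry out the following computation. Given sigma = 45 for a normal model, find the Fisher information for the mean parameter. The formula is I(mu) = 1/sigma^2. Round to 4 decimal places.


The Fisher information for the mean of a normal distribution is I(mu) = 1/sigma^2.
sigma = 45, so sigma^2 = 2025.
I(mu) = 1/2025 = 0.0005

0.0005


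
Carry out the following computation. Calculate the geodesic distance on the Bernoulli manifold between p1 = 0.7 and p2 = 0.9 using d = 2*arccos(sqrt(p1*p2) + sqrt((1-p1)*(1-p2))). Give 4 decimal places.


Geodesic distance on Bernoulli manifold:
d(p1,p2) = 2*arccos(sqrt(p1*p2) + sqrt((1-p1)*(1-p2))).
sqrt(p1*p2) = sqrt(0.7*0.9) = 0.793725.
sqrt((1-p1)*(1-p2)) = sqrt(0.3*0.1) = 0.173205.
arg = 0.793725 + 0.173205 = 0.96693.
d = 2*arccos(0.96693) = 0.5158

0.5158


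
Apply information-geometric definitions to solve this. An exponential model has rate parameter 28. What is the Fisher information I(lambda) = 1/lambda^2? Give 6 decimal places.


Fisher information for exponential: I(lambda) = 1/lambda^2.
lambda = 28, lambda^2 = 784.
I = 1/784 = 0.001276

0.001276


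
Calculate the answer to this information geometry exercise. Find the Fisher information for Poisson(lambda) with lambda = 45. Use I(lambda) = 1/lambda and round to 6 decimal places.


Fisher information for Poisson: I(lambda) = 1/lambda.
lambda = 45.
I(lambda) = 1/45 = 0.022222

0.022222


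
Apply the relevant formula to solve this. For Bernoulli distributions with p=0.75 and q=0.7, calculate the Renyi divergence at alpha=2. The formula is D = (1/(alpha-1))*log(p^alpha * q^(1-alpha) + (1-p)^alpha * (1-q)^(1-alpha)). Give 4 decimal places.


Renyi divergence of order alpha between Bernoulli distributions:
D = (1/(alpha-1))*log(p^alpha * q^(1-alpha) + (1-p)^alpha * (1-q)^(1-alpha)).
alpha = 2, p = 0.75, q = 0.7.
p^alpha * q^(1-alpha) = 0.75^2 * 0.7^-1 = 0.803571.
(1-p)^alpha * (1-q)^(1-alpha) = 0.25^2 * 0.3^-1 = 0.208333.
sum = 0.803571 + 0.208333 = 1.011905.
D = (1/1)*log(1.011905) = 0.0118

0.0118


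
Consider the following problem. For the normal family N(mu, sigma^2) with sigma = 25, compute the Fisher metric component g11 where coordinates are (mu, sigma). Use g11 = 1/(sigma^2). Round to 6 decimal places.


For the 2-parameter normal family, the Fisher metric has:
  g11 = 1/sigma^2, g22 = 2/sigma^2.
sigma = 25, sigma^2 = 625.
g11 = 0.001600

0.001600


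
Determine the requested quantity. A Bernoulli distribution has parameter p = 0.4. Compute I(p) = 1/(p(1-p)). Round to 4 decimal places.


For Bernoulli(p), Fisher information is I(p) = 1/(p*(1-p)).
p = 0.4, 1-p = 0.6.
p*(1-p) = 0.24.
I(p) = 1/0.24 = 4.1667

4.1667


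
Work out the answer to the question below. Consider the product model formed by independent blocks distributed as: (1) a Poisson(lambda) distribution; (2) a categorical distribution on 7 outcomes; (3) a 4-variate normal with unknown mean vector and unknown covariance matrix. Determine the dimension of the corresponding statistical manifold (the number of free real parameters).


The dimension of a statistical manifold equals the number of free
(independent) real parameters of the model. For a product of independent
blocks the parameter counts add.
- Poisson (lambda): 1.
- categorical on 7 outcomes (probabilities sum to 1): 7-1 = 6.
- 4-variate normal: 4 (mean) + 4*5/2 = 10 (symmetric covariance) = 14.
Total = 1 + 6 + 14 = 21.
Dimension = 21

21


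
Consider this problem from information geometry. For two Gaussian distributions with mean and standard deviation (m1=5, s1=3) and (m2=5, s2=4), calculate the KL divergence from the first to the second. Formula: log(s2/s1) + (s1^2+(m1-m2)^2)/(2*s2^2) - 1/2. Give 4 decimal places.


KL divergence between normal distributions:
KL = log(s2/s1) + (s1^2 + (m1-m2)^2)/(2*s2^2) - 1/2.
log(4/3) = 0.287682.
(3^2 + (5-5)^2)/(2*4^2) = (9 + 0)/32 = 0.28125.
KL = 0.287682 + 0.28125 - 0.5 = 0.0689

0.0689


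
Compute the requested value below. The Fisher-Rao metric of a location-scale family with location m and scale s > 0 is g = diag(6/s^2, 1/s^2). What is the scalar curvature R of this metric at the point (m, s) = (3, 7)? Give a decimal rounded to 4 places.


The metric has the form g = (A dm^2 + B ds^2)/s^2 with A = 6, B = 1.
Substitute u = sqrt(A/B)*m: g = B*(du^2 + ds^2)/s^2, i.e. B times the
Poincare upper half-plane metric, which has constant Gaussian curvature -1.
Scaling a 2D metric by a constant c divides the Gaussian curvature by c,
so K = -1/B = -1/(1) = -1.0000 everywhere (the point (m, s) = (3, 7) is irrelevant:
the curvature is constant).
Scalar curvature in dimension 2: R = 2K = -2/(1) = -2.0000.

-2.0000


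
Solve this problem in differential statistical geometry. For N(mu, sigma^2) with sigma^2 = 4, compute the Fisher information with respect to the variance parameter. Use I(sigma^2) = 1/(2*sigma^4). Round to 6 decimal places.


Fisher information for variance: I(sigma^2) = 1/(2*sigma^4).
sigma^2 = 4, so sigma^4 = 16.
I = 1/(2*16) = 1/32 = 0.031250

0.031250


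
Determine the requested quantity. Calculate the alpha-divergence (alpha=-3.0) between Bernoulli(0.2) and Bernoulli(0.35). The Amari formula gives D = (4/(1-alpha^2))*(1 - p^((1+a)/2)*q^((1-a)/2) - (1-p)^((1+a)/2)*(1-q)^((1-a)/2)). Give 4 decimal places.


Amari alpha-divergence:
D = (4/(1-alpha^2))*(1 - p^((1+a)/2)*q^((1-a)/2) - (1-p)^((1+a)/2)*(1-q)^((1-a)/2)).
alpha = -3.0, p = 0.2, q = 0.35.
e1 = (1+alpha)/2 = -1.0, e2 = (1-alpha)/2 = 2.0.
t1 = p^e1 * q^e2 = 0.2^-1.0 * 0.35^2.0 = 0.6125.
t2 = (1-p)^e1 * (1-q)^e2 = 0.8^-1.0 * 0.65^2.0 = 0.528125.
4/(1-alpha^2) = -0.5.
D = -0.5*(1 - 0.6125 - 0.528125) = 0.0703

0.0703


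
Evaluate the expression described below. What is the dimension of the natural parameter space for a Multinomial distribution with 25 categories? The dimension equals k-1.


Exponential family dimension calculation:
For Multinomial with k=25 categories, dim = k-1 = 24.

24


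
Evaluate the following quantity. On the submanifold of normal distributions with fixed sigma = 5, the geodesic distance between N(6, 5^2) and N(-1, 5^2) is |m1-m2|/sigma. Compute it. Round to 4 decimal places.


On the fixed-variance normal subfamily, geodesic distance = |m1-m2|/sigma.
|6 - -1| = 7.
sigma = 5.
d = 7/5 = 1.4000

1.4000


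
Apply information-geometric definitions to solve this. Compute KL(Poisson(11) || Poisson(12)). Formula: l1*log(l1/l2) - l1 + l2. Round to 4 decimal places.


KL divergence for Poisson:
KL = l1*log(l1/l2) - l1 + l2.
l1 = 11, l2 = 12.
log(11/12) = -0.087011.
l1*log(l1/l2) = 11 * -0.087011 = -0.957125.
KL = -0.957125 - 11 + 12 = 0.0429

0.0429


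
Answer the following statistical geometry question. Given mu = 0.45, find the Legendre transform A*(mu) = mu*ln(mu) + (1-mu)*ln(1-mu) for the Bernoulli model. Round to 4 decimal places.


Legendre transform for Bernoulli:
A*(mu) = mu*log(mu) + (1-mu)*log(1-mu).
mu = 0.45, 1-mu = 0.55.
mu*log(mu) = 0.45*log(0.45) = -0.359328.
(1-mu)*log(1-mu) = 0.55*log(0.55) = -0.32881.
A* = -0.359328 + -0.32881 = -0.6881

-0.6881


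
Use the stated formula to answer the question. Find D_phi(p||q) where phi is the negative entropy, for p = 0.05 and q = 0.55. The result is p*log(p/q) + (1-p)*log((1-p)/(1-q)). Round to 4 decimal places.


Bregman divergence with negative entropy generator:
D = p*log(p/q) + (1-p)*log((1-p)/(1-q)).
p = 0.05, q = 0.55.
p*log(p/q) = 0.05*log(0.05/0.55) = -0.119895.
(1-p)*log((1-p)/(1-q)) = 0.95*log(0.95/0.45) = 0.709854.
D = -0.119895 + 0.709854 = 0.5900

0.5900


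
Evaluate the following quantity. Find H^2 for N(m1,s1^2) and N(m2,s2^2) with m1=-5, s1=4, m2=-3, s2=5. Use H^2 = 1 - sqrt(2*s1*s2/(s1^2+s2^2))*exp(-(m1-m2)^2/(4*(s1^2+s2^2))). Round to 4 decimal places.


Squared Hellinger distance for Gaussians:
H^2 = 1 - sqrt(2*s1*s2/(s1^2+s2^2)) * exp(-(m1-m2)^2/(4*(s1^2+s2^2))).
s1^2 = 16, s2^2 = 25, s1^2+s2^2 = 41.
sqrt(2*4*5/(41)) = 0.98773.
(m1-m2)^2 = (-2)^2 = 4.
exp(-4/(4*41)) = exp(-0.02439) = 0.975905.
H^2 = 1 - 0.98773*0.975905 = 0.0361

0.0361


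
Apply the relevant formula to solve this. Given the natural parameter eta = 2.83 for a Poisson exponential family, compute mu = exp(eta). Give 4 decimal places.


Expectation parameter for Poisson exponential family:
mu = exp(eta).
eta = 2.83.
mu = exp(2.83) = 16.9455

16.9455


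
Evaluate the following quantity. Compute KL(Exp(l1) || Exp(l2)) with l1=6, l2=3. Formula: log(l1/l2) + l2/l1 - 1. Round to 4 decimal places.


KL divergence for exponential family:
KL = log(l1/l2) + l2/l1 - 1.
log(6/3) = 0.693147.
3/6 = 0.5.
KL = 0.693147 + 0.5 - 1 = 0.1931

0.1931


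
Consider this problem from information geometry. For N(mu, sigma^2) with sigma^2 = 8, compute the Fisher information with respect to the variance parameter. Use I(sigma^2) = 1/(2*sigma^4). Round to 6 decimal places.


Fisher information for variance: I(sigma^2) = 1/(2*sigma^4).
sigma^2 = 8, so sigma^4 = 64.
I = 1/(2*64) = 1/128 = 0.007813

0.007813


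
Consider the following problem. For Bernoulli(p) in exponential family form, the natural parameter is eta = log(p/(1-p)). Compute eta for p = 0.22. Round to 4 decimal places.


Natural parameter for Bernoulli: eta = log(p/(1-p)).
p = 0.22, 1-p = 0.78.
p/(1-p) = 0.282051.
eta = log(0.282051) = -1.2657

-1.2657


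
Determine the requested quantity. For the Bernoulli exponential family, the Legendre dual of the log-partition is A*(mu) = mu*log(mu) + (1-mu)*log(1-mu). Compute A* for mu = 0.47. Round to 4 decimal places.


Legendre transform for Bernoulli:
A*(mu) = mu*log(mu) + (1-mu)*log(1-mu).
mu = 0.47, 1-mu = 0.53.
mu*log(mu) = 0.47*log(0.47) = -0.354861.
(1-mu)*log(1-mu) = 0.53*log(0.53) = -0.336485.
A* = -0.354861 + -0.336485 = -0.6913

-0.6913


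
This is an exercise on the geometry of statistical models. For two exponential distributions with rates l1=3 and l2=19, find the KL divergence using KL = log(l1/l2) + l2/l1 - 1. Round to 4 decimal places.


KL divergence for exponential family:
KL = log(l1/l2) + l2/l1 - 1.
log(3/19) = -1.845827.
19/3 = 6.333333.
KL = -1.845827 + 6.333333 - 1 = 3.4875

3.4875


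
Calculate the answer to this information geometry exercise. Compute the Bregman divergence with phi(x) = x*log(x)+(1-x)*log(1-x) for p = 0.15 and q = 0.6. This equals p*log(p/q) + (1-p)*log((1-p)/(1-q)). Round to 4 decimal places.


Bregman divergence with negative entropy generator:
D = p*log(p/q) + (1-p)*log((1-p)/(1-q)).
p = 0.15, q = 0.6.
p*log(p/q) = 0.15*log(0.15/0.6) = -0.207944.
(1-p)*log((1-p)/(1-q)) = 0.85*log(0.85/0.4) = 0.640706.
D = -0.207944 + 0.640706 = 0.4328

0.4328


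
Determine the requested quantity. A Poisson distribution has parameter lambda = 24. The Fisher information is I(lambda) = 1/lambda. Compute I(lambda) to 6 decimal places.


Fisher information for Poisson: I(lambda) = 1/lambda.
lambda = 24.
I(lambda) = 1/24 = 0.041667

0.041667


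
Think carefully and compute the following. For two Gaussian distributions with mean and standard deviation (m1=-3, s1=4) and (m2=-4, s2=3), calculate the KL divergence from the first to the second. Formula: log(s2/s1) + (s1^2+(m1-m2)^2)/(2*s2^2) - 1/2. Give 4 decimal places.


KL divergence between normal distributions:
KL = log(s2/s1) + (s1^2 + (m1-m2)^2)/(2*s2^2) - 1/2.
log(3/4) = -0.287682.
(4^2 + (-3--4)^2)/(2*3^2) = (16 + 1)/18 = 0.944444.
KL = -0.287682 + 0.944444 - 0.5 = 0.1568

0.1568


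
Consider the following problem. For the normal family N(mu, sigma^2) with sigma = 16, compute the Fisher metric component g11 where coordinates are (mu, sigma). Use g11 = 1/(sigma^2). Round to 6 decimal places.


For the 2-parameter normal family, the Fisher metric has:
  g11 = 1/sigma^2, g22 = 2/sigma^2.
sigma = 16, sigma^2 = 256.
g11 = 0.003906

0.003906


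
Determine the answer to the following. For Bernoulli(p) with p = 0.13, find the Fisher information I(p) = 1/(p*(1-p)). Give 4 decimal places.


For Bernoulli(p), Fisher information is I(p) = 1/(p*(1-p)).
p = 0.13, 1-p = 0.87.
p*(1-p) = 0.1131.
I(p) = 1/0.1131 = 8.8417

8.8417


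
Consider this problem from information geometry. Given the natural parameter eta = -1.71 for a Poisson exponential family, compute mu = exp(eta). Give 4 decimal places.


Expectation parameter for Poisson exponential family:
mu = exp(eta).
eta = -1.71.
mu = exp(-1.71) = 0.1809

0.1809


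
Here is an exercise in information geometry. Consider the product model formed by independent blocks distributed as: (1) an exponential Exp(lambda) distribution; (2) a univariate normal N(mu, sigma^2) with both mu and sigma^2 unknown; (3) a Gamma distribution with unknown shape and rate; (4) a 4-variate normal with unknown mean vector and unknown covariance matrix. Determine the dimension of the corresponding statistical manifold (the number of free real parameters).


The dimension of a statistical manifold equals the number of free
(independent) real parameters of the model. For a product of independent
blocks the parameter counts add.
- exponential (lambda): 1.
- normal (mu, sigma^2): 2.
- Gamma (shape, rate): 2.
- 4-variate normal: 4 (mean) + 4*5/2 = 10 (symmetric covariance) = 14.
Total = 1 + 2 + 2 + 14 = 19.
Dimension = 19

19


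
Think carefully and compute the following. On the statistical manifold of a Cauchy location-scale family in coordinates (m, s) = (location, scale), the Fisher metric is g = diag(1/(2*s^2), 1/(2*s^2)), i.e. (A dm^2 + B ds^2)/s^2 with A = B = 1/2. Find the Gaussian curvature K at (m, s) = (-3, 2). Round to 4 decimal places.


The metric has the form g = (A dm^2 + B ds^2)/s^2 with A = 1/2, B = 1/2.
Substitute u = sqrt(A/B)*m: g = B*(du^2 + ds^2)/s^2, i.e. B times the
Poincare upper half-plane metric, which has constant Gaussian curvature -1.
Scaling a 2D metric by a constant c divides the Gaussian curvature by c,
so K = -1/B = -1/(1/2) = -2.0000 everywhere (the point (m, s) = (-3, 2) is irrelevant:
the curvature is constant).
The requested Gaussian curvature is K = -2.0000.

-2.0000


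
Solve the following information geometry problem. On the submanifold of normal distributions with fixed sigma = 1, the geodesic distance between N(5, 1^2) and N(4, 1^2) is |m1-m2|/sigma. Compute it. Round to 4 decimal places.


On the fixed-variance normal subfamily, geodesic distance = |m1-m2|/sigma.
|5 - 4| = 1.
sigma = 1.
d = 1/1 = 1.0000

1.0000


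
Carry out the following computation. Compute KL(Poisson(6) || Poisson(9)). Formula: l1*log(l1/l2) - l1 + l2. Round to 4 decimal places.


KL divergence for Poisson:
KL = l1*log(l1/l2) - l1 + l2.
l1 = 6, l2 = 9.
log(6/9) = -0.405465.
l1*log(l1/l2) = 6 * -0.405465 = -2.432791.
KL = -2.432791 - 6 + 9 = 0.5672

0.5672


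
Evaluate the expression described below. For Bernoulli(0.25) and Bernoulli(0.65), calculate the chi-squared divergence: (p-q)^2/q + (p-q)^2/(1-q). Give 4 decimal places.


Chi-squared divergence between Bernoulli distributions:
chi^2 = (p-q)^2/q + (p-q)^2/(1-q).
p = 0.25, q = 0.65, p-q = -0.4.
(p-q)^2 = 0.16.
term1 = 0.16/0.65 = 0.246154.
term2 = 0.16/0.35 = 0.457143.
chi^2 = 0.246154 + 0.457143 = 0.7033

0.7033


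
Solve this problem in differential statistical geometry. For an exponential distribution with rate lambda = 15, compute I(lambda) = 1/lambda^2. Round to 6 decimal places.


Fisher information for exponential: I(lambda) = 1/lambda^2.
lambda = 15, lambda^2 = 225.
I = 1/225 = 0.004444

0.004444


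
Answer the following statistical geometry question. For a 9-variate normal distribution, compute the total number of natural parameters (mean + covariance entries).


Exponential family dimension calculation:
For 9-dim MVN: mean has 9 params, covariance has 9*10/2 = 45 unique entries.
Total dim = 9 + 45 = 54.

54


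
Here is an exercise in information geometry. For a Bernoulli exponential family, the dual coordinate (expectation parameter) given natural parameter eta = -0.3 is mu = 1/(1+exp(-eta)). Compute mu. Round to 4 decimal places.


Dual coordinate (expectation parameter) for Bernoulli:
mu = 1/(1+exp(-eta)).
eta = -0.3.
exp(-eta) = exp(0.3) = 1.349859.
mu = 1/(1+1.349859) = 0.4256

0.4256


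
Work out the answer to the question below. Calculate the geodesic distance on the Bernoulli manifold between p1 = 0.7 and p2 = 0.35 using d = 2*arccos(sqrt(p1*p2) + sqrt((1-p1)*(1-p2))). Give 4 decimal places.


Geodesic distance on Bernoulli manifold:
d(p1,p2) = 2*arccos(sqrt(p1*p2) + sqrt((1-p1)*(1-p2))).
sqrt(p1*p2) = sqrt(0.7*0.35) = 0.494975.
sqrt((1-p1)*(1-p2)) = sqrt(0.3*0.65) = 0.441588.
arg = 0.494975 + 0.441588 = 0.936563.
d = 2*arccos(0.936563) = 0.7162

0.7162


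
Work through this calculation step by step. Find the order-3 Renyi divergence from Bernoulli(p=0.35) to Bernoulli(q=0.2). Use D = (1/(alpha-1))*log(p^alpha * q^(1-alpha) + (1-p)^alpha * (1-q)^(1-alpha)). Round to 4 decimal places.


Renyi divergence of order alpha between Bernoulli distributions:
D = (1/(alpha-1))*log(p^alpha * q^(1-alpha) + (1-p)^alpha * (1-q)^(1-alpha)).
alpha = 3, p = 0.35, q = 0.2.
p^alpha * q^(1-alpha) = 0.35^3 * 0.2^-2 = 1.071875.
(1-p)^alpha * (1-q)^(1-alpha) = 0.65^3 * 0.8^-2 = 0.429102.
sum = 1.071875 + 0.429102 = 1.500977.
D = (1/2)*log(1.500977) = 0.2031

0.2031


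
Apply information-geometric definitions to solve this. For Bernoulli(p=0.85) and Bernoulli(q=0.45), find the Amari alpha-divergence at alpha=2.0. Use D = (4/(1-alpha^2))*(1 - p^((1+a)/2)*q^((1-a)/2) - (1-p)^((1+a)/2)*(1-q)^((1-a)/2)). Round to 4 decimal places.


Amari alpha-divergence:
D = (4/(1-alpha^2))*(1 - p^((1+a)/2)*q^((1-a)/2) - (1-p)^((1+a)/2)*(1-q)^((1-a)/2)).
alpha = 2.0, p = 0.85, q = 0.45.
e1 = (1+alpha)/2 = 1.5, e2 = (1-alpha)/2 = -0.5.
t1 = p^e1 * q^e2 = 0.85^1.5 * 0.45^-0.5 = 1.168213.
t2 = (1-p)^e1 * (1-q)^e2 = 0.15^1.5 * 0.55^-0.5 = 0.078335.
4/(1-alpha^2) = -1.333333.
D = -1.333333*(1 - 1.168213 - 0.078335) = 0.3287

0.3287


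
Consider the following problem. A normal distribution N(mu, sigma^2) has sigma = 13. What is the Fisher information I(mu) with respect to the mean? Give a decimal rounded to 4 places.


The Fisher information for the mean of a normal distribution is I(mu) = 1/sigma^2.
sigma = 13, so sigma^2 = 169.
I(mu) = 1/169 = 0.0059

0.0059


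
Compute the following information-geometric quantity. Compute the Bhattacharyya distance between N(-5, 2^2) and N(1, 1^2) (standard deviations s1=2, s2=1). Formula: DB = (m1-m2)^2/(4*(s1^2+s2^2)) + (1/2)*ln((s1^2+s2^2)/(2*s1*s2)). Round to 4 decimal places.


Bhattacharyya distance between two Gaussians:
DB = (m1-m2)^2/(4*(s1^2+s2^2)) + (1/2)*ln((s1^2+s2^2)/(2*s1*s2)).
(m1-m2)^2 = (-6)^2 = 36.
s1^2+s2^2 = 4 + 1 = 5.
term1 = 36/20 = 1.8.
term2 = 0.5*ln(5/4.0) = 0.111572.
DB = 1.8 + 0.111572 = 1.9116

1.9116


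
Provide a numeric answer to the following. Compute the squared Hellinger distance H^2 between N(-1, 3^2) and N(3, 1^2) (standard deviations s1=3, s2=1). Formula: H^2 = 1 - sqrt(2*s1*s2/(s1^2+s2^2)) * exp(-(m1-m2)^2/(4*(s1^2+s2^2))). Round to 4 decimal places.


Squared Hellinger distance for Gaussians:
H^2 = 1 - sqrt(2*s1*s2/(s1^2+s2^2)) * exp(-(m1-m2)^2/(4*(s1^2+s2^2))).
s1^2 = 9, s2^2 = 1, s1^2+s2^2 = 10.
sqrt(2*3*1/(10)) = 0.774597.
(m1-m2)^2 = (-4)^2 = 16.
exp(-16/(4*10)) = exp(-0.4) = 0.67032.
H^2 = 1 - 0.774597*0.67032 = 0.4808

0.4808


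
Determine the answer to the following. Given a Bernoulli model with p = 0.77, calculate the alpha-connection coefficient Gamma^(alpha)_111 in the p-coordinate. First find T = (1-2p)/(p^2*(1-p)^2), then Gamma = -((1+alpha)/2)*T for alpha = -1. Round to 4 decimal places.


Skewness (Amari-Chentsov) tensor: T = (1-2p)/(p^2*(1-p)^2).
p = 0.77, 1-2p = -0.54, p^2 = 0.5929, (1-p)^2 = 0.0529.
T = -0.54/(0.5929 * 0.0529) = -17.216967.
In the p-coordinate, Gamma^(alpha) = Gamma^(0) - (alpha/2)*T with Gamma^(0) = (1/2)*g'(p) = -T/2,
so Gamma^(alpha) = -((1+alpha)/2)*T.
alpha = -1, -(1+alpha)/2 = 0.0.
Gamma = 0.0 * -17.216967 = 0.0000

0.0000


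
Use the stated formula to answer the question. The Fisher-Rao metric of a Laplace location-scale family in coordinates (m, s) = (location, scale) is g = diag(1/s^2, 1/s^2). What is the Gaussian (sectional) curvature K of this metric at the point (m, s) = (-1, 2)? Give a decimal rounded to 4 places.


The metric has the form g = (A dm^2 + B ds^2)/s^2 with A = 1, B = 1.
Substitute u = sqrt(A/B)*m: g = B*(du^2 + ds^2)/s^2, i.e. B times the
Poincare upper half-plane metric, which has constant Gaussian curvature -1.
Scaling a 2D metric by a constant c divides the Gaussian curvature by c,
so K = -1/B = -1/(1) = -1.0000 everywhere (the point (m, s) = (-1, 2) is irrelevant:
the curvature is constant).
The requested Gaussian curvature is K = -1.0000.

-1.0000


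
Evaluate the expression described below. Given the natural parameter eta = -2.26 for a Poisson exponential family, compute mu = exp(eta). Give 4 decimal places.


Expectation parameter for Poisson exponential family:
mu = exp(eta).
eta = -2.26.
mu = exp(-2.26) = 0.1044

0.1044


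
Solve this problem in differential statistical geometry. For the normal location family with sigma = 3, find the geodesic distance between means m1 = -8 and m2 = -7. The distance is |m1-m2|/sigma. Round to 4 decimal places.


On the fixed-variance normal subfamily, geodesic distance = |m1-m2|/sigma.
|-8 - -7| = 1.
sigma = 3.
d = 1/3 = 0.3333

0.3333


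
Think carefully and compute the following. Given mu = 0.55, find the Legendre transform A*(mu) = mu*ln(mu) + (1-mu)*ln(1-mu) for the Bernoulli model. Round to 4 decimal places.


Legendre transform for Bernoulli:
A*(mu) = mu*log(mu) + (1-mu)*log(1-mu).
mu = 0.55, 1-mu = 0.45.
mu*log(mu) = 0.55*log(0.55) = -0.32881.
(1-mu)*log(1-mu) = 0.45*log(0.45) = -0.359328.
A* = -0.32881 + -0.359328 = -0.6881

-0.6881


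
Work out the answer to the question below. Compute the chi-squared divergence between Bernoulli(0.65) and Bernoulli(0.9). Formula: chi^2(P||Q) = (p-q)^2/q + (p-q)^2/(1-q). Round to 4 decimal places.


Chi-squared divergence between Bernoulli distributions:
chi^2 = (p-q)^2/q + (p-q)^2/(1-q).
p = 0.65, q = 0.9, p-q = -0.25.
(p-q)^2 = 0.0625.
term1 = 0.0625/0.9 = 0.069444.
term2 = 0.0625/0.1 = 0.625.
chi^2 = 0.069444 + 0.625 = 0.6944

0.6944


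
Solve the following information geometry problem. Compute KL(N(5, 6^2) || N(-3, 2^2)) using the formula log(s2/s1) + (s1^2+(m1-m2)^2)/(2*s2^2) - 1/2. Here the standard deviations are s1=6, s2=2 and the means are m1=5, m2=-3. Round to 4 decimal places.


KL divergence between normal distributions:
KL = log(s2/s1) + (s1^2 + (m1-m2)^2)/(2*s2^2) - 1/2.
log(2/6) = -1.098612.
(6^2 + (5--3)^2)/(2*2^2) = (36 + 64)/8 = 12.5.
KL = -1.098612 + 12.5 - 0.5 = 10.9014

10.9014


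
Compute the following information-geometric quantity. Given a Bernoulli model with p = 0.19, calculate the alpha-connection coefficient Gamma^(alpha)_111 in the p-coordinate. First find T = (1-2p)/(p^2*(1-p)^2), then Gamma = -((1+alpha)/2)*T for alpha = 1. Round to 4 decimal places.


Skewness (Amari-Chentsov) tensor: T = (1-2p)/(p^2*(1-p)^2).
p = 0.19, 1-2p = 0.62, p^2 = 0.0361, (1-p)^2 = 0.6561.
T = 0.62/(0.0361 * 0.6561) = 26.176673.
In the p-coordinate, Gamma^(alpha) = Gamma^(0) - (alpha/2)*T with Gamma^(0) = (1/2)*g'(p) = -T/2,
so Gamma^(alpha) = -((1+alpha)/2)*T.
alpha = 1, -(1+alpha)/2 = -1.0.
Gamma = -1.0 * 26.176673 = -26.1767

-26.1767


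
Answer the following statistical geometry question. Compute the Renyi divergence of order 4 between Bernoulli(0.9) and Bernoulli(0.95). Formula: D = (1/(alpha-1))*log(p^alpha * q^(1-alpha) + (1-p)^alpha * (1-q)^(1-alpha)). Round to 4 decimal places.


Renyi divergence of order alpha between Bernoulli distributions:
D = (1/(alpha-1))*log(p^alpha * q^(1-alpha) + (1-p)^alpha * (1-q)^(1-alpha)).
alpha = 4, p = 0.9, q = 0.95.
p^alpha * q^(1-alpha) = 0.9^4 * 0.95^-3 = 0.765243.
(1-p)^alpha * (1-q)^(1-alpha) = 0.1^4 * 0.05^-3 = 0.8.
sum = 0.765243 + 0.8 = 1.565243.
D = (1/3)*log(1.565243) = 0.1493

0.1493


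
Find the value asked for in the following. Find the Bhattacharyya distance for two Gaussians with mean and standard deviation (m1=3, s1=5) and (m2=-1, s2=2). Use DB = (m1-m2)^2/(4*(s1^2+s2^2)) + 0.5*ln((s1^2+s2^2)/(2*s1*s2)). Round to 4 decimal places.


Bhattacharyya distance between two Gaussians:
DB = (m1-m2)^2/(4*(s1^2+s2^2)) + (1/2)*ln((s1^2+s2^2)/(2*s1*s2)).
(m1-m2)^2 = (4)^2 = 16.
s1^2+s2^2 = 25 + 4 = 29.
term1 = 16/116 = 0.137931.
term2 = 0.5*ln(29/20.0) = 0.185782.
DB = 0.137931 + 0.185782 = 0.3237

0.3237


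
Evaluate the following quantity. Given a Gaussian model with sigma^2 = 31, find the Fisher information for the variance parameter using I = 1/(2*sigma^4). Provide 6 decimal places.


Fisher information for variance: I(sigma^2) = 1/(2*sigma^4).
sigma^2 = 31, so sigma^4 = 961.
I = 1/(2*961) = 1/1922 = 0.000520

0.000520


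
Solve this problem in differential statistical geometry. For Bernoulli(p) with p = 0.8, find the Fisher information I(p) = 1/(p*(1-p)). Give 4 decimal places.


For Bernoulli(p), Fisher information is I(p) = 1/(p*(1-p)).
p = 0.8, 1-p = 0.2.
p*(1-p) = 0.16.
I(p) = 1/0.16 = 6.2500

6.2500


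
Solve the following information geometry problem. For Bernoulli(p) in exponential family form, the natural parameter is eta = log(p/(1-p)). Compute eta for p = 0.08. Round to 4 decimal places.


Natural parameter for Bernoulli: eta = log(p/(1-p)).
p = 0.08, 1-p = 0.92.
p/(1-p) = 0.086957.
eta = log(0.086957) = -2.4423

-2.4423


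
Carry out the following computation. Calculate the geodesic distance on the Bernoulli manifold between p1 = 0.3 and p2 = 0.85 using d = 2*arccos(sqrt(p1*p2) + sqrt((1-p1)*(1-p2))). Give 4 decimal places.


Geodesic distance on Bernoulli manifold:
d(p1,p2) = 2*arccos(sqrt(p1*p2) + sqrt((1-p1)*(1-p2))).
sqrt(p1*p2) = sqrt(0.3*0.85) = 0.504975.
sqrt((1-p1)*(1-p2)) = sqrt(0.7*0.15) = 0.324037.
arg = 0.504975 + 0.324037 = 0.829012.
d = 2*arccos(0.829012) = 1.1869

1.1869


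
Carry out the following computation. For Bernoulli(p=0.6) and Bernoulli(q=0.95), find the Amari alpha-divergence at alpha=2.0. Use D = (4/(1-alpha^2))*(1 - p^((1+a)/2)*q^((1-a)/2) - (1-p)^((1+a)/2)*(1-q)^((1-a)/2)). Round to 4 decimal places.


Amari alpha-divergence:
D = (4/(1-alpha^2))*(1 - p^((1+a)/2)*q^((1-a)/2) - (1-p)^((1+a)/2)*(1-q)^((1-a)/2)).
alpha = 2.0, p = 0.6, q = 0.95.
e1 = (1+alpha)/2 = 1.5, e2 = (1-alpha)/2 = -0.5.
t1 = p^e1 * q^e2 = 0.6^1.5 * 0.95^-0.5 = 0.476832.
t2 = (1-p)^e1 * (1-q)^e2 = 0.4^1.5 * 0.05^-0.5 = 1.131371.
4/(1-alpha^2) = -1.333333.
D = -1.333333*(1 - 0.476832 - 1.131371) = 0.8109

0.8109


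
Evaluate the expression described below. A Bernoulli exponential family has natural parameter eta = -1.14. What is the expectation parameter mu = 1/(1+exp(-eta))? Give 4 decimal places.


Dual coordinate (expectation parameter) for Bernoulli:
mu = 1/(1+exp(-eta)).
eta = -1.14.
exp(-eta) = exp(1.14) = 3.126768.
mu = 1/(1+3.126768) = 0.2423

0.2423


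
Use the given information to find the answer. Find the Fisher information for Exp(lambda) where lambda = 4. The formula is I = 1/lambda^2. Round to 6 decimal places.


Fisher information for exponential: I(lambda) = 1/lambda^2.
lambda = 4, lambda^2 = 16.
I = 1/16 = 0.062500

0.062500


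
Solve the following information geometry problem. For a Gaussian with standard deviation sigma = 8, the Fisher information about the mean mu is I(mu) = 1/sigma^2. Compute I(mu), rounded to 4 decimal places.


The Fisher information for the mean of a normal distribution is I(mu) = 1/sigma^2.
sigma = 8, so sigma^2 = 64.
I(mu) = 1/64 = 0.0156

0.0156


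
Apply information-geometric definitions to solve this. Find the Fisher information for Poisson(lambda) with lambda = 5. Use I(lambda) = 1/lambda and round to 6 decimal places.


Fisher information for Poisson: I(lambda) = 1/lambda.
lambda = 5.
I(lambda) = 1/5 = 0.200000

0.200000


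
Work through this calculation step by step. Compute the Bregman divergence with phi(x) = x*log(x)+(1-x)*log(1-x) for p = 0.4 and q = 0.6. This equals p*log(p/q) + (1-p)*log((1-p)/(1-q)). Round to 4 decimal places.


Bregman divergence with negative entropy generator:
D = p*log(p/q) + (1-p)*log((1-p)/(1-q)).
p = 0.4, q = 0.6.
p*log(p/q) = 0.4*log(0.4/0.6) = -0.162186.
(1-p)*log((1-p)/(1-q)) = 0.6*log(0.6/0.4) = 0.243279.
D = -0.162186 + 0.243279 = 0.0811

0.0811


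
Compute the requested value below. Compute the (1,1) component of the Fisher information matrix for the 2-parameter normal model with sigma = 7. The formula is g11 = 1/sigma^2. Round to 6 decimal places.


For the 2-parameter normal family, the Fisher metric has:
  g11 = 1/sigma^2, g22 = 2/sigma^2.
sigma = 7, sigma^2 = 49.
g11 = 0.020408

0.020408


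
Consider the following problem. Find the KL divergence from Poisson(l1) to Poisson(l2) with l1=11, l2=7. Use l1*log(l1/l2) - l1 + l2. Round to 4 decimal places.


KL divergence for Poisson:
KL = l1*log(l1/l2) - l1 + l2.
l1 = 11, l2 = 7.
log(11/7) = 0.451985.
l1*log(l1/l2) = 11 * 0.451985 = 4.971836.
KL = 4.971836 - 11 + 7 = 0.9718

0.9718


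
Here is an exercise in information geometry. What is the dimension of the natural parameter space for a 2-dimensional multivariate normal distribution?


Exponential family dimension calculation:
For 2-dim MVN: mean has 2 params, covariance has 2*3/2 = 3 unique entries.
Total dim = 2 + 3 = 5.

5


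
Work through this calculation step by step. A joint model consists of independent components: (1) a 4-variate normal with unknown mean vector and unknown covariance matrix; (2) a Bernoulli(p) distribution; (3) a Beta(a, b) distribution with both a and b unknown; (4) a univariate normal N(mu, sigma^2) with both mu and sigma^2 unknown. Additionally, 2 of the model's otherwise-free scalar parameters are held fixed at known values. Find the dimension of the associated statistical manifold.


The dimension of a statistical manifold equals the number of free
(independent) real parameters of the model. For a product of independent
blocks the parameter counts add.
- 4-variate normal: 4 (mean) + 4*5/2 = 10 (symmetric covariance) = 14.
- Bernoulli (p): 1.
- Beta (a, b): 2.
- normal (mu, sigma^2): 2.
Total = 14 + 1 + 2 + 2 = 19.
2 parameter(s) fixed at known values: 19 - 2 = 17.
Dimension = 17

17


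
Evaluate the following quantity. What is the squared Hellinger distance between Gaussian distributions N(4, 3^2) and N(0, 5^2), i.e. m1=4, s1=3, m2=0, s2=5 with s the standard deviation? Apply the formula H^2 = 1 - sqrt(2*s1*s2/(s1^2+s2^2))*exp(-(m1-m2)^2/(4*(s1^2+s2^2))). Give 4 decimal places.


Squared Hellinger distance for Gaussians:
H^2 = 1 - sqrt(2*s1*s2/(s1^2+s2^2)) * exp(-(m1-m2)^2/(4*(s1^2+s2^2))).
s1^2 = 9, s2^2 = 25, s1^2+s2^2 = 34.
sqrt(2*3*5/(34)) = 0.939336.
(m1-m2)^2 = (4)^2 = 16.
exp(-16/(4*34)) = exp(-0.117647) = 0.88901.
H^2 = 1 - 0.939336*0.88901 = 0.1649

0.1649


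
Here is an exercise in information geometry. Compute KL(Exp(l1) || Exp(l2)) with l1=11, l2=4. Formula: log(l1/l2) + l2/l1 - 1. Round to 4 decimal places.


KL divergence for exponential family:
KL = log(l1/l2) + l2/l1 - 1.
log(11/4) = 1.011601.
4/11 = 0.363636.
KL = 1.011601 + 0.363636 - 1 = 0.3752

0.3752


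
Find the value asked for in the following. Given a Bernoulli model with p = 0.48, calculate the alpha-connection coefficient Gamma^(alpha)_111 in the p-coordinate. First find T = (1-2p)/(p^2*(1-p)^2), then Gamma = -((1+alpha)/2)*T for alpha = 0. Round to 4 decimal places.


Skewness (Amari-Chentsov) tensor: T = (1-2p)/(p^2*(1-p)^2).
p = 0.48, 1-2p = 0.04, p^2 = 0.2304, (1-p)^2 = 0.2704.
T = 0.04/(0.2304 * 0.2704) = 0.642053.
In the p-coordinate, Gamma^(alpha) = Gamma^(0) - (alpha/2)*T with Gamma^(0) = (1/2)*g'(p) = -T/2,
so Gamma^(alpha) = -((1+alpha)/2)*T.
alpha = 0, -(1+alpha)/2 = -0.5.
Gamma = -0.5 * 0.642053 = -0.3210

-0.3210


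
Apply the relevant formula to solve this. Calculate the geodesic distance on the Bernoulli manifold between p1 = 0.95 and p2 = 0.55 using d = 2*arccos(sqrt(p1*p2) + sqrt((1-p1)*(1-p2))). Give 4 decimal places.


Geodesic distance on Bernoulli manifold:
d(p1,p2) = 2*arccos(sqrt(p1*p2) + sqrt((1-p1)*(1-p2))).
sqrt(p1*p2) = sqrt(0.95*0.55) = 0.722842.
sqrt((1-p1)*(1-p2)) = sqrt(0.05*0.45) = 0.15.
arg = 0.722842 + 0.15 = 0.872842.
d = 2*arccos(0.872842) = 1.0196

1.0196


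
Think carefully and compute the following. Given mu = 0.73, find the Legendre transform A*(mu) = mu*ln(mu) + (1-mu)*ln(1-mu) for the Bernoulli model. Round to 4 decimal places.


Legendre transform for Bernoulli:
A*(mu) = mu*log(mu) + (1-mu)*log(1-mu).
mu = 0.73, 1-mu = 0.27.
mu*log(mu) = 0.73*log(0.73) = -0.229739.
(1-mu)*log(1-mu) = 0.27*log(0.27) = -0.35352.
A* = -0.229739 + -0.35352 = -0.5833

-0.5833


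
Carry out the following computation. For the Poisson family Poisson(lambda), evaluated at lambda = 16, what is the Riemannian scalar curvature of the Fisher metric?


This family has a single free parameter, so its statistical manifold
is 1-dimensional. The Riemann curvature tensor of any 1-dimensional
Riemannian manifold vanishes identically, so R = 0.

0


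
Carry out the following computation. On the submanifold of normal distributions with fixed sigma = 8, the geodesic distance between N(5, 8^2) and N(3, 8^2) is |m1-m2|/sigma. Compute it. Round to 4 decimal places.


On the fixed-variance normal subfamily, geodesic distance = |m1-m2|/sigma.
|5 - 3| = 2.
sigma = 8.
d = 2/8 = 0.2500

0.2500


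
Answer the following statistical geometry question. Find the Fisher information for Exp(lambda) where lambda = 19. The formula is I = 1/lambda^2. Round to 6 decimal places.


Fisher information for exponential: I(lambda) = 1/lambda^2.
lambda = 19, lambda^2 = 361.
I = 1/361 = 0.002770

0.002770


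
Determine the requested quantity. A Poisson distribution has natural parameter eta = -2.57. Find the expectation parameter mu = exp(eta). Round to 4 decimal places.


Expectation parameter for Poisson exponential family:
mu = exp(eta).
eta = -2.57.
mu = exp(-2.57) = 0.0765

0.0765


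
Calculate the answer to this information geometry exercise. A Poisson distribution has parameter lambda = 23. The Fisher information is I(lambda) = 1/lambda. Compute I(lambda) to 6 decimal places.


Fisher information for Poisson: I(lambda) = 1/lambda.
lambda = 23.
I(lambda) = 1/23 = 0.043478

0.043478


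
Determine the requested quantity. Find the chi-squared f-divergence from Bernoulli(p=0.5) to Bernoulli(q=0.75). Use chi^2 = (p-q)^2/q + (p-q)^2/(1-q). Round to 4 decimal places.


Chi-squared divergence between Bernoulli distributions:
chi^2 = (p-q)^2/q + (p-q)^2/(1-q).
p = 0.5, q = 0.75, p-q = -0.25.
(p-q)^2 = 0.0625.
term1 = 0.0625/0.75 = 0.083333.
term2 = 0.0625/0.25 = 0.25.
chi^2 = 0.083333 + 0.25 = 0.3333

0.3333


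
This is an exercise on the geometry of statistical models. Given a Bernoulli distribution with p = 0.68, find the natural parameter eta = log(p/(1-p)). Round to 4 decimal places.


Natural parameter for Bernoulli: eta = log(p/(1-p)).
p = 0.68, 1-p = 0.32.
p/(1-p) = 2.125.
eta = log(2.125) = 0.7538

0.7538


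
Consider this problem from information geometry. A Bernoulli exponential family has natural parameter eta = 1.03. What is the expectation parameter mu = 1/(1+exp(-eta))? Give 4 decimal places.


Dual coordinate (expectation parameter) for Bernoulli:
mu = 1/(1+exp(-eta)).
eta = 1.03.
exp(-eta) = exp(-1.03) = 0.357007.
mu = 1/(1+0.357007) = 0.7369

0.7369
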